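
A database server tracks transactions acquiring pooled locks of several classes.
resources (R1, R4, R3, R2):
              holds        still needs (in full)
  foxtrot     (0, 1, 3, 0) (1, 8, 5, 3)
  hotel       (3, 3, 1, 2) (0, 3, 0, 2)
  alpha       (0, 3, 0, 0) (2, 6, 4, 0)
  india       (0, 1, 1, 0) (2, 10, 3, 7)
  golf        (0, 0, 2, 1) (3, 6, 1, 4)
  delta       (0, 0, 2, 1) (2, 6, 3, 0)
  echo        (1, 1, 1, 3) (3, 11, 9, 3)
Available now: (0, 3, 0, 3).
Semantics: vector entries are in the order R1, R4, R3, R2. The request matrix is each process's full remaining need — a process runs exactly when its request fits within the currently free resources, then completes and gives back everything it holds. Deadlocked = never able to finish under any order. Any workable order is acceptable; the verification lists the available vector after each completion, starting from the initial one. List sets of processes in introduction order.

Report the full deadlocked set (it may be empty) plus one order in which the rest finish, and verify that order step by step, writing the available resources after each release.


The deadlocked set is empty.
Key observation: no deadlock: hotel fits now, and the freed resources carry the rest through.
One completion order for the rest: hotel, golf, delta, alpha, foxtrot, india, echo. Check, step by step:
  pool = (0, 3, 0, 3)
  hotel: need (0, 3, 0, 2) fits (0, 3, 0, 3); releases (3, 3, 1, 2), pool now (3, 6, 1, 5)
  golf: need (3, 6, 1, 4) fits (3, 6, 1, 5); releases (0, 0, 2, 1), pool now (3, 6, 3, 6)
  delta: need (2, 6, 3, 0) fits (3, 6, 3, 6); releases (0, 0, 2, 1), pool now (3, 6, 5, 7)
  alpha: need (2, 6, 4, 0) fits (3, 6, 5, 7); releases (0, 3, 0, 0), pool now (3, 9, 5, 7)
  foxtrot: need (1, 8, 5, 3) fits (3, 9, 5, 7); releases (0, 1, 3, 0), pool now (3, 10, 8, 7)
  india: need (2, 10, 3, 7) fits (3, 10, 8, 7); releases (0, 1, 1, 0), pool now (3, 11, 9, 7)
  echo: need (3, 11, 9, 3) fits (3, 11, 9, 7); releases (1, 1, 1, 3), pool now (4, 12, 10, 10)


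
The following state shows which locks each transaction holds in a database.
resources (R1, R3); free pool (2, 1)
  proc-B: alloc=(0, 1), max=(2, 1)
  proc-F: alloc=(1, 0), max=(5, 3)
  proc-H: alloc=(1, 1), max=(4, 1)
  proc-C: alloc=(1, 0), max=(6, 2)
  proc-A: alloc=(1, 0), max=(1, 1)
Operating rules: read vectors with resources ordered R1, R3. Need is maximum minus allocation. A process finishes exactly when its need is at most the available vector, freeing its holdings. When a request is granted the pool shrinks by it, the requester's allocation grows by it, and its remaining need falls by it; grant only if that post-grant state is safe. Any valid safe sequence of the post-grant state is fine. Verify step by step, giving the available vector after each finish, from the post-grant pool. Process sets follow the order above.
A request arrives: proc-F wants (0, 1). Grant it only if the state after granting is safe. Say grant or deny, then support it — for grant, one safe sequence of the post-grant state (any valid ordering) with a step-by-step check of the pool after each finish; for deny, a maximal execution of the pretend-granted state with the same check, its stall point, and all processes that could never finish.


GRANT — the state after the grant stays safe, e.g. via proc-B, proc-A, proc-H, proc-F, proc-C.
Key observation: granting shrinks the pool to (2, 0), yet proc-B still fits and the chain goes through.
Check on the post-grant state, step by step:
  pool = (2, 0)
  proc-B: need (2, 0) fits (2, 0); releases (0, 1), pool now (2, 1)
  proc-A: need (0, 1) fits (2, 1); releases (1, 0), pool now (3, 1)
  proc-H: need (3, 0) fits (3, 1); releases (1, 1), pool now (4, 2)
  proc-F: need (4, 2) fits (4, 2); releases (1, 1), pool now (5, 3)
  proc-C: need (5, 2) fits (5, 3); releases (1, 0), pool now (6, 3)


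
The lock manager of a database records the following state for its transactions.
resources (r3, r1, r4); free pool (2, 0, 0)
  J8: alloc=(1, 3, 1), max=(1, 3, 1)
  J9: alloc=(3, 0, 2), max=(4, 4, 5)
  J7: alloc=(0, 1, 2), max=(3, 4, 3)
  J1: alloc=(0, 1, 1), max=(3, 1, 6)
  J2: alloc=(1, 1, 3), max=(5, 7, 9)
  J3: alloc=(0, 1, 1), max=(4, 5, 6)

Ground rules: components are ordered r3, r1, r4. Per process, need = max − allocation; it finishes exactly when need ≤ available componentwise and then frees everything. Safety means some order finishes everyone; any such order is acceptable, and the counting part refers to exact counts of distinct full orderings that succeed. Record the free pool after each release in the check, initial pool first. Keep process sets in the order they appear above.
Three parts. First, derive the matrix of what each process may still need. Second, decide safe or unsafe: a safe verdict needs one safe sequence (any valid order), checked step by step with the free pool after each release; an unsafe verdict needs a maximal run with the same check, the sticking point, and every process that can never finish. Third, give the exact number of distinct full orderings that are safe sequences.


(1) Need matrix, components ordered r3, r1, r4:
  J8: (0, 0, 0)
  J9: (1, 4, 3)
  J7: (3, 3, 1)
  J1: (3, 0, 5)
  J2: (4, 6, 6)
  J3: (4, 4, 5)
(2) SAFE, for example via the order J8, J7, J9, J3, J1, J2.
Key observation: J7 is the earliest step where a requested resource binds exactly: need (3, 3, 1), pool (3, 3, 1) at its turn.
Step-by-step check:
  pool = (2, 0, 0)
  run J8 (needs (0, 0, 0), free (2, 0, 0)); after release of (1, 3, 1) the pool is (3, 3, 1)
  run J7 (needs (3, 3, 1), free (3, 3, 1)); after release of (0, 1, 2) the pool is (3, 4, 3)
  run J9 (needs (1, 4, 3), free (3, 4, 3)); after release of (3, 0, 2) the pool is (6, 4, 5)
  run J3 (needs (4, 4, 5), free (6, 4, 5)); after release of (0, 1, 1) the pool is (6, 5, 6)
  run J1 (needs (3, 0, 5), free (6, 5, 6)); after release of (0, 1, 1) the pool is (6, 6, 7)
  run J2 (needs (4, 6, 6), free (6, 6, 7)); after release of (1, 1, 3) the pool is (7, 7, 10)
(3) The exact count: 2 of the possible complete orderings are safe sequences.


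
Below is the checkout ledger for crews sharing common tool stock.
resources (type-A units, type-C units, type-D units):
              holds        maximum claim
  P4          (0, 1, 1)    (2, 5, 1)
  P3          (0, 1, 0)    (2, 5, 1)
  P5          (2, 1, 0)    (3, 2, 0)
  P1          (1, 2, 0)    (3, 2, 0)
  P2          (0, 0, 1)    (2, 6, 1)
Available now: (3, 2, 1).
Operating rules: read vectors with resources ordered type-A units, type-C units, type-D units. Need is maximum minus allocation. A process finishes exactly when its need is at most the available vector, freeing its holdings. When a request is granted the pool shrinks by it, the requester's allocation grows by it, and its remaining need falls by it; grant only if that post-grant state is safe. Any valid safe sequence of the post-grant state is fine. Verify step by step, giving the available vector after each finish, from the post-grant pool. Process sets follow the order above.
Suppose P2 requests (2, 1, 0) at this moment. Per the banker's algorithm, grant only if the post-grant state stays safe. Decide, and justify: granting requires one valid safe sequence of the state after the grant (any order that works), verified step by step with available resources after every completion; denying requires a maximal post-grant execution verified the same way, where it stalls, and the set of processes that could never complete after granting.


GRANT — the state after the grant stays safe, e.g. via P5, P1, P4, P2, P3.
Key observation: (1, 1, 1) free after granting still covers P5 first, and each release covers the next.
Verifying the post-grant state step by step:
  pool = (1, 1, 1)
  P5 needs (1, 1, 0) <= (1, 1, 1) -> finishes; pool += (2, 1, 0) = (3, 2, 1)
  P1 needs (2, 0, 0) <= (3, 2, 1) -> finishes; pool += (1, 2, 0) = (4, 4, 1)
  P4 needs (2, 4, 0) <= (4, 4, 1) -> finishes; pool += (0, 1, 1) = (4, 5, 2)
  P2 needs (0, 5, 0) <= (4, 5, 2) -> finishes; pool += (2, 1, 1) = (6, 6, 3)
  P3 needs (2, 4, 1) <= (6, 6, 3) -> finishes; pool += (0, 1, 0) = (6, 7, 3)


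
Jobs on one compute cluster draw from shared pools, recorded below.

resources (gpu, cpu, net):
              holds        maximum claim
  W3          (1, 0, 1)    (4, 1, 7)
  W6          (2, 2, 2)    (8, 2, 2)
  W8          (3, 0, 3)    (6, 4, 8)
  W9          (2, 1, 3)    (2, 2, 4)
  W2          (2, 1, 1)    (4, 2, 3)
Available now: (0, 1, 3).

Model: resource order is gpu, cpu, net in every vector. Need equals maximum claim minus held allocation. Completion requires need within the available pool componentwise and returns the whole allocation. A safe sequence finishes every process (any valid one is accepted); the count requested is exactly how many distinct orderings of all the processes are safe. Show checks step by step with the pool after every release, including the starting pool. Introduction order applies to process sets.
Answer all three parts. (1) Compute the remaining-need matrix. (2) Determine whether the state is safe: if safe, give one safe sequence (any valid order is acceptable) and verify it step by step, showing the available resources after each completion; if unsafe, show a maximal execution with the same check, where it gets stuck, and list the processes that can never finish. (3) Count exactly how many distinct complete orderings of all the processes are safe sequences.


(1) Remaining need (order gpu, cpu, net):
  W3: (3, 1, 6)
  W6: (6, 0, 0)
  W8: (3, 4, 5)
  W9: (0, 1, 1)
  W2: (2, 1, 2)
(2) The state is UNSAFE.
Key observation: after W9, W2, W3 the pool peaks at (5, 3, 8), and each blocked process is short somewhere: W6 on gpu; W8 on cpu.
Going as far as possible: W9, W2, W3; after that, nothing fits. Verifying each step:
  pool = (0, 1, 3)
  W9: need (0, 1, 1) fits (0, 1, 3); releases (2, 1, 3), pool now (2, 2, 6)
  W2: need (2, 1, 2) fits (2, 2, 6); releases (2, 1, 1), pool now (4, 3, 7)
  W3: need (3, 1, 6) fits (4, 3, 7); releases (1, 0, 1), pool now (5, 3, 8)
  blocked: W6 wants (6, 0, 0), pool (5, 3, 8) — not enough gpu
  blocked: W8 wants (3, 4, 5), pool (5, 3, 8) — not enough cpu
Never able to finish: W6 and W8.
(3) Exactly 0 of the possible complete orderings are safe sequences.


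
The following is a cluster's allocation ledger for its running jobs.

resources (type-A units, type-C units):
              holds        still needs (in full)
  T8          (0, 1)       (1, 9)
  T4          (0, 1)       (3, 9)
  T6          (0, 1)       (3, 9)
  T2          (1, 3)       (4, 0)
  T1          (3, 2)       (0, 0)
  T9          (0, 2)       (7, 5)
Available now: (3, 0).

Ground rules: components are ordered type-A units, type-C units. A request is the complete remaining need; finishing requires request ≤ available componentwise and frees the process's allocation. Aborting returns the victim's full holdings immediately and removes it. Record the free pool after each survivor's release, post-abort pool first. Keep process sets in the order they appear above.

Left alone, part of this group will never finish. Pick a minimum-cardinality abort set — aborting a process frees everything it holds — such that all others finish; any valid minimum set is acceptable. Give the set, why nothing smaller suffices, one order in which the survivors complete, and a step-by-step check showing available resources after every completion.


Minimum abort set: T4 and T6.
Key observation: T8 was stuck for good until T4 and T6 gave back (0, 2); in the order shown it finishes at step 4.
Why nothing smaller works — every single abort fails: T8 alone leaves T4 blocked (short on type-C units); T4 alone leaves T8 blocked (short on type-C units); T6 alone leaves T8 blocked (short on type-C units); T2 alone leaves T8 blocked (short on type-C units); T1 alone leaves T8 blocked (short on type-C units); T9 alone leaves T8 blocked (short on type-C units).
One survivor order: T1, T2, T9, T8. Walking it through (post-abort pool first):
  pool = (3, 2)
  T1: need (0, 0) fits (3, 2); releases (3, 2), pool now (6, 4)
  T2: need (4, 0) fits (6, 4); releases (1, 3), pool now (7, 7)
  T9: need (7, 5) fits (7, 7); releases (0, 2), pool now (7, 9)
  T8: need (1, 9) fits (7, 9); releases (0, 1), pool now (7, 10)


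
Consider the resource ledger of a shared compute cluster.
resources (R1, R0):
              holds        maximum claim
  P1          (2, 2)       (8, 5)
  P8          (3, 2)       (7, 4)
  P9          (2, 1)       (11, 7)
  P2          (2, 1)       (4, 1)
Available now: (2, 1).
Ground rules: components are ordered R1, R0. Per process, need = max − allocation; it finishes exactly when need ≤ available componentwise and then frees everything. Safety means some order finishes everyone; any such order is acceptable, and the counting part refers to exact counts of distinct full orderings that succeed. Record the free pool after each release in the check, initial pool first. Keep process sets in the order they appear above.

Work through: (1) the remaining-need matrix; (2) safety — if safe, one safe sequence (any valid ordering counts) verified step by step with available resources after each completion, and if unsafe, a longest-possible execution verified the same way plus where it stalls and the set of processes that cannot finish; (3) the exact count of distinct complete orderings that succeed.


(1) Outstanding need per process (order R1, R0):
  P1: (6, 3)
  P8: (4, 2)
  P9: (9, 6)
  P2: (2, 0)
(2) SAFE — a valid safe sequence is P2, P8, P1, P9.
Key observation: P2 is the earliest step where a requested resource binds exactly: need (2, 0), pool (2, 1) at its turn.
Verifying each step:
  pool = (2, 1)
  run P2 (needs (2, 0), free (2, 1)); after release of (2, 1) the pool is (4, 2)
  run P8 (needs (4, 2), free (4, 2)); after release of (3, 2) the pool is (7, 4)
  run P1 (needs (6, 3), free (7, 4)); after release of (2, 2) the pool is (9, 6)
  run P9 (needs (9, 6), free (9, 6)); after release of (2, 1) the pool is (11, 7)
(3) Precisely 1 of the possible complete orderings is a safe sequence.


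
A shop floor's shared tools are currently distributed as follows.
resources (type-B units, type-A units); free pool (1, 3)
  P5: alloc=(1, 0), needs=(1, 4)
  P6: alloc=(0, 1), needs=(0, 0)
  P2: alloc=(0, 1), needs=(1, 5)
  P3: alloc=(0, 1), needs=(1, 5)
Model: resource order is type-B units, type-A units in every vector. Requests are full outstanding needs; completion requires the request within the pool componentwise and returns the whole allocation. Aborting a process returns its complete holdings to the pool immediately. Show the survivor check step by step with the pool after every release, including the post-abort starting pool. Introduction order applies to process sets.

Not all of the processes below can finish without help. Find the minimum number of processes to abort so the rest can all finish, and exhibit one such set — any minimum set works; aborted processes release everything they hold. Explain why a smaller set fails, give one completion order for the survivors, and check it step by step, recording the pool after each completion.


Minimum abort set: P3.
Key observation: the returned (0, 1) from P3 is what brings P2 — unrunnable before, under any order — into play at step 2.
Why nothing smaller works: aborting no one leaves the state deadlocked as given.
One survivor order: P6, P2, P5. Step-by-step check (post-abort pool first):
  pool = (1, 4)
  run P6 (needs (0, 0), free (1, 4)); after release of (0, 1) the pool is (1, 5)
  run P2 (needs (1, 5), free (1, 5)); after release of (0, 1) the pool is (1, 6)
  run P5 (needs (1, 4), free (1, 6)); after release of (1, 0) the pool is (2, 6)


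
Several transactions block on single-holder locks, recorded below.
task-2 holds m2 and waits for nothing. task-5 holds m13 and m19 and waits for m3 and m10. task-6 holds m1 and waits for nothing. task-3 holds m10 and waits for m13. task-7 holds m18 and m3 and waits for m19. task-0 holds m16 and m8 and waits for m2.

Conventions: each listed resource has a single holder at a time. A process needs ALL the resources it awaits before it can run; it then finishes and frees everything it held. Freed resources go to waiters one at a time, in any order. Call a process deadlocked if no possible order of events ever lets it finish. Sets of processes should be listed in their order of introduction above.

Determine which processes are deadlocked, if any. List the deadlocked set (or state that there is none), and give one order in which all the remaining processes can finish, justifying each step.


Deadlocked set: task-5, task-3 and task-7.
Key observation: the loop task-5 -> task-3 -> task-5 blocks itself forever; task-7 is caught in further circular waits.
The rest can finish in the order task-2, task-0, task-6.
Walking it through:
  task-2: no waits; runs immediately, freeing m2
  task-0: everything it awaited (m2) is free; runs, freeing m16 and m8
  task-6: no waits; runs immediately, freeing m1


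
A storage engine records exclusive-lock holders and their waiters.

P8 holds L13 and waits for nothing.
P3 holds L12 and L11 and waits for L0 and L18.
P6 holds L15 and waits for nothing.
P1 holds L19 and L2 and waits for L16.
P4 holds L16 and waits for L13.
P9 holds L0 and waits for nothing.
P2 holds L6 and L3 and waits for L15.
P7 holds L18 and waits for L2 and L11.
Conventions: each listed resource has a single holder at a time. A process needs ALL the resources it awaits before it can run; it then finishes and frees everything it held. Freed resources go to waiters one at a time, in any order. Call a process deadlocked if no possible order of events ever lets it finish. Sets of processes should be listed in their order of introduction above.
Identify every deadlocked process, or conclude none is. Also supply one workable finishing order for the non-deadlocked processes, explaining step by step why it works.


The deadlocked set is P3 and P7.
Key observation: along P3 -> P7 -> P3, each member waits on what the next one holds — a deadlock; no other process is dragged down with it.
One completion order for the rest: P9, P6, P8, P4, P2, P1.
Verifying each step:
  P9 waits on nothing -> runs at once and releases L0
  P6 waits on nothing -> runs at once and releases L15
  P8 waits on nothing -> runs at once and releases L13
  run P4 (all its waits — L13 — are resolved); releases L16
  run P2 (all its waits — L15 — are resolved); releases L6 and L3
  run P1 (all its waits — L16 — are resolved); releases L19 and L2


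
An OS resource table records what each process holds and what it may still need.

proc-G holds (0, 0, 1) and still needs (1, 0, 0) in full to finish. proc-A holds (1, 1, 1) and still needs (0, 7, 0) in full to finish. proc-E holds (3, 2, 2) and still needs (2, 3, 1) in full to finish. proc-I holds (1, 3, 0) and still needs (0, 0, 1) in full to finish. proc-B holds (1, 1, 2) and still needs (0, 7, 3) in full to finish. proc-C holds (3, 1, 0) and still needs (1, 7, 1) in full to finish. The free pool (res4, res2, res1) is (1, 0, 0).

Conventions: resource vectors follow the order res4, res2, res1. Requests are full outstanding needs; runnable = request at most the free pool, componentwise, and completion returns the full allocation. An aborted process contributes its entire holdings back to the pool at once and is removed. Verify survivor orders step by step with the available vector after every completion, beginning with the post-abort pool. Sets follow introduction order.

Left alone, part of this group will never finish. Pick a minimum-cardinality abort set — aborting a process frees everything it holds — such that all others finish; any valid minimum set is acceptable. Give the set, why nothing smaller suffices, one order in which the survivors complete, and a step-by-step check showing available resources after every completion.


Minimum abort set: proc-A and proc-B.
Key observation: the deadlocked proc-C becomes finishable only because proc-A and proc-B released (2, 2, 3); it completes at step 4 below.
Why nothing smaller works — every single abort fails: proc-G alone leaves proc-A blocked (short on res2); proc-A alone leaves proc-B blocked (short on res2); proc-E alone leaves proc-A blocked (short on res2); proc-I alone leaves proc-A blocked (short on res2); proc-B alone leaves proc-A blocked (short on res2); proc-C alone leaves proc-A blocked (short on res2).
The survivors complete as proc-G, proc-I, proc-E, proc-C. Check, step by step (starting from the post-abort pool):
  pool = (3, 2, 3)
  proc-G needs (1, 0, 0) <= (3, 2, 3) -> finishes; pool += (0, 0, 1) = (3, 2, 4)
  proc-I needs (0, 0, 1) <= (3, 2, 4) -> finishes; pool += (1, 3, 0) = (4, 5, 4)
  proc-E needs (2, 3, 1) <= (4, 5, 4) -> finishes; pool += (3, 2, 2) = (7, 7, 6)
  proc-C needs (1, 7, 1) <= (7, 7, 6) -> finishes; pool += (3, 1, 0) = (10, 8, 6)


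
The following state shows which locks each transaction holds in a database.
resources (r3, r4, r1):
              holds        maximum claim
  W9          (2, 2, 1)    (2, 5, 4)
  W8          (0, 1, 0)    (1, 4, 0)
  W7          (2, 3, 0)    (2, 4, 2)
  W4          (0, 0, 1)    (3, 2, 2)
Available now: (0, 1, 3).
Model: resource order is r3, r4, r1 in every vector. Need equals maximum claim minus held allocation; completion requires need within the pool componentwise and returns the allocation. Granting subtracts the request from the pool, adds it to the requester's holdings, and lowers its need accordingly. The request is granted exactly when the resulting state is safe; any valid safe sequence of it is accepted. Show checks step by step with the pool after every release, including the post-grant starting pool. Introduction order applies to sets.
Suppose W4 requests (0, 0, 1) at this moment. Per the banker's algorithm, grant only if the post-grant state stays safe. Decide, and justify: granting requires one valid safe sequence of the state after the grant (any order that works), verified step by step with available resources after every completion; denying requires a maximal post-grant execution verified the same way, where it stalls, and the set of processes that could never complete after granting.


DENY: after the grant no complete ordering would exist.
Key observation: after W7, W8 the pool peaks at (2, 5, 2), and each blocked process is short somewhere: W9 on r1; W4 on r3.
On the post-grant state, W7, W8 is a maximal run — nothing extends it. Walking it through:
  pool = (0, 1, 2)
  W7 needs (0, 1, 2) <= (0, 1, 2) -> finishes; pool += (2, 3, 0) = (2, 4, 2)
  W8 needs (1, 3, 0) <= (2, 4, 2) -> finishes; pool += (0, 1, 0) = (2, 5, 2)
  blocked: W9 wants (0, 3, 3), pool (2, 5, 2) — not enough r1
  blocked: W4 wants (3, 2, 0), pool (2, 5, 2) — not enough r3
Had the request been granted, W9 and W4 could never finish.


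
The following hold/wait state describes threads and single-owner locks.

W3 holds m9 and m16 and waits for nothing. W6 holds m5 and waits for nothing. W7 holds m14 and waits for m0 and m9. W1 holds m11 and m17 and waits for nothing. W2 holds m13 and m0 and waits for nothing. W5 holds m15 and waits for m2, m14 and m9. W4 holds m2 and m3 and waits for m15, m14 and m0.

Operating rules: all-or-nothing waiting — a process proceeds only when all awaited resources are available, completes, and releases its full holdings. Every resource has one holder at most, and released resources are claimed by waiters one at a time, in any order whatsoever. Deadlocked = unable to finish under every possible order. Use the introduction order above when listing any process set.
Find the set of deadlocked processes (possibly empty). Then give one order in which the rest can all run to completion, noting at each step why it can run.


Deadlocked set: W5 and W4.
Key observation: W5 -> W4 -> W5 is a circular wait — nothing in it can go first; no other process is dragged down with it.
One completion order for the rest: W3, W1, W2, W6, W7.
Walking it through:
  W3 waits on nothing -> runs at once and releases m9 and m16
  W1 waits on nothing -> runs at once and releases m11 and m17
  W2 waits on nothing -> runs at once and releases m13 and m0
  W6 waits on nothing -> runs at once and releases m5
  W7: everything it awaited (m0 and m9) is free; runs, freeing m14


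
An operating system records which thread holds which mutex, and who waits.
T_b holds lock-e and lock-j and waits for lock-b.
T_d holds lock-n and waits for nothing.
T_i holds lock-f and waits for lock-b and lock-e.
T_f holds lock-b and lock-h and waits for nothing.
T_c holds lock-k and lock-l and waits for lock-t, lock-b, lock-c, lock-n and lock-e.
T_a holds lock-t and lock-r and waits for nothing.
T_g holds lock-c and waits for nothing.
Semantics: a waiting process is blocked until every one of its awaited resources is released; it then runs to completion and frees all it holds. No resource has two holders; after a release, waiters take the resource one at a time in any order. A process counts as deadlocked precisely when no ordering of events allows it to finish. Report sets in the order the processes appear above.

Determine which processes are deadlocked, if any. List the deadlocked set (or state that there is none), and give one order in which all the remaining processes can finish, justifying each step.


The deadlocked set is empty.
Key observation: no waiting chain loops back on itself — every chain ends at a process that waits on nothing, so everyone eventually runs.
One completion order for the rest: T_f, T_d, T_b, T_i, T_a, T_g, T_c.
Walking it through:
  T_f waits on nothing -> runs at once and releases lock-b and lock-h
  T_d waits on nothing -> runs at once and releases lock-n
  run T_b (all its waits — lock-b — are resolved); releases lock-e and lock-j
  run T_i (all its waits — lock-b and lock-e — are resolved); releases lock-f
  T_a waits on nothing -> runs at once and releases lock-t and lock-r
  T_g waits on nothing -> runs at once and releases lock-c
  run T_c (all its waits — lock-t, lock-b, lock-c, lock-n and lock-e — are resolved); releases lock-k and lock-l


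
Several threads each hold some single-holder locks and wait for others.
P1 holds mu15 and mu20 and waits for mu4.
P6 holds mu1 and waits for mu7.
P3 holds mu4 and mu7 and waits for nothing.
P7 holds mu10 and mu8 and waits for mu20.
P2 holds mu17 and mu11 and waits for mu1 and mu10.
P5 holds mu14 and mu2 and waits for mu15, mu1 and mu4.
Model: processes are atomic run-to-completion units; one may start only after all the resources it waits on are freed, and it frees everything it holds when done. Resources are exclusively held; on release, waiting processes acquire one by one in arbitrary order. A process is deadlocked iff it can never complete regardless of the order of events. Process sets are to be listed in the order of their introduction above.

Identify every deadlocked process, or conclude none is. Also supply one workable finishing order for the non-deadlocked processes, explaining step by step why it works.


No process is deadlocked.
Key observation: although several processes wait, no cycle exists — each chain bottoms out at a free runner.
A valid finishing order for the others: P3, P6, P1, P5, P7, P2.
Check, step by step:
  run P3 (it waits on nothing); releases mu4 and mu7
  P6: everything it awaited (mu7) is free; runs, freeing mu1
  P1: everything it awaited (mu4) is free; runs, freeing mu15 and mu20
  P5: everything it awaited (mu15, mu1 and mu4) is free; runs, freeing mu14 and mu2
  P7: everything it awaited (mu20) is free; runs, freeing mu10 and mu8
  P2: everything it awaited (mu1 and mu10) is free; runs, freeing mu17 and mu11


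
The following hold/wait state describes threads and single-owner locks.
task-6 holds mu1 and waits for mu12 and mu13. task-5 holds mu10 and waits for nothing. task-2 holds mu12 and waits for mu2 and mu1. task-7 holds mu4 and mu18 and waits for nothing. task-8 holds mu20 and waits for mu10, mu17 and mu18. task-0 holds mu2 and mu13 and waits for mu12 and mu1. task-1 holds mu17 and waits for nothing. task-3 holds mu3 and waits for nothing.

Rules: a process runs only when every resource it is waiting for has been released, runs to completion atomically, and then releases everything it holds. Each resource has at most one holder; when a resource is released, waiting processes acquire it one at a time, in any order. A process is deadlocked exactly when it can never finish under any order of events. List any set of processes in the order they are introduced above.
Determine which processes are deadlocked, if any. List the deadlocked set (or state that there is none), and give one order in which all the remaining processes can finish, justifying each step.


Deadlocked set: task-6, task-2 and task-0.
Key observation: the wait chain closes on itself along task-6 -> task-2 -> task-6; task-0 is caught in further circular waits.
The rest can finish in the order task-5, task-1, task-3, task-7, task-8.
Walking it through:
  task-5 waits on nothing -> runs at once and releases mu10
  task-1 waits on nothing -> runs at once and releases mu17
  task-3 waits on nothing -> runs at once and releases mu3
  task-7 waits on nothing -> runs at once and releases mu4 and mu18
  task-8: everything it awaited (mu10, mu17 and mu18) is free; runs, freeing mu20


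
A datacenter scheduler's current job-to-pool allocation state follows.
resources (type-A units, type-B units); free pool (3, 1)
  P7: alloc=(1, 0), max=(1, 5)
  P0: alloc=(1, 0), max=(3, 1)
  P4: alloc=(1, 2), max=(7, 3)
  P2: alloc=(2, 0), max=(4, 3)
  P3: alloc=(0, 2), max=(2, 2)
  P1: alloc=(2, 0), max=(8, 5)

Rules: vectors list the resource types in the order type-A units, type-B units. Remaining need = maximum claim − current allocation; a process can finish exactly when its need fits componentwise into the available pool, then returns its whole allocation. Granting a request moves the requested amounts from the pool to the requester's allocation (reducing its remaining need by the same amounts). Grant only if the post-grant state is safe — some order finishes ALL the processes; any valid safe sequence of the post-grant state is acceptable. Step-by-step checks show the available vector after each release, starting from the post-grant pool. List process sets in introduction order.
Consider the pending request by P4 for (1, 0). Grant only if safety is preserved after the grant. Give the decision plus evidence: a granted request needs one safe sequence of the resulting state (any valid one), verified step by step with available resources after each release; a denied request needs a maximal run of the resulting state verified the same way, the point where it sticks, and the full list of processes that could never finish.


GRANT. The post-grant state is safe; one safe sequence: P3, P2, P0, P4, P1, P7.
Key observation: the transfer keeps a workable pool ((2, 1)); P3 starts the safe sequence.
Verifying the post-grant state step by step:
  pool = (2, 1)
  run P3 (needs (2, 0), free (2, 1)); after release of (0, 2) the pool is (2, 3)
  run P2 (needs (2, 3), free (2, 3)); after release of (2, 0) the pool is (4, 3)
  run P0 (needs (2, 1), free (4, 3)); after release of (1, 0) the pool is (5, 3)
  run P4 (needs (5, 1), free (5, 3)); after release of (2, 2) the pool is (7, 5)
  run P1 (needs (6, 5), free (7, 5)); after release of (2, 0) the pool is (9, 5)
  run P7 (needs (0, 5), free (9, 5)); after release of (1, 0) the pool is (10, 5)


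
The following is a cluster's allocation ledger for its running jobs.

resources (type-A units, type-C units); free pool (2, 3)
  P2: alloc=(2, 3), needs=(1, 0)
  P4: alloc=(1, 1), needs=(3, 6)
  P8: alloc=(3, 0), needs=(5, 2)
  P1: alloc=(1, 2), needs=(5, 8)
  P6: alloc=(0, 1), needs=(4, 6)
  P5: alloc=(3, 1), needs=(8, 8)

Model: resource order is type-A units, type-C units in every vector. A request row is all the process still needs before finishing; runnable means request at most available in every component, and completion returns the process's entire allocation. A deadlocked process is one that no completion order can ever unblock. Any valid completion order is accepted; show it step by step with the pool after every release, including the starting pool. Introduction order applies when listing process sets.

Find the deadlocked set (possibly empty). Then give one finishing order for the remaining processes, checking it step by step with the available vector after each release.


The deadlocked set is empty.
Key observation: the pool covers P2 at once, and every later process fits after earlier releases.
The rest can finish in the order P2, P6, P4, P1, P8, P5. Walking it through:
  pool = (2, 3)
  P2: need (1, 0) fits (2, 3); releases (2, 3), pool now (4, 6)
  P6: need (4, 6) fits (4, 6); releases (0, 1), pool now (4, 7)
  P4: need (3, 6) fits (4, 7); releases (1, 1), pool now (5, 8)
  P1: need (5, 8) fits (5, 8); releases (1, 2), pool now (6, 10)
  P8: need (5, 2) fits (6, 10); releases (3, 0), pool now (9, 10)
  P5: need (8, 8) fits (9, 10); releases (3, 1), pool now (12, 11)


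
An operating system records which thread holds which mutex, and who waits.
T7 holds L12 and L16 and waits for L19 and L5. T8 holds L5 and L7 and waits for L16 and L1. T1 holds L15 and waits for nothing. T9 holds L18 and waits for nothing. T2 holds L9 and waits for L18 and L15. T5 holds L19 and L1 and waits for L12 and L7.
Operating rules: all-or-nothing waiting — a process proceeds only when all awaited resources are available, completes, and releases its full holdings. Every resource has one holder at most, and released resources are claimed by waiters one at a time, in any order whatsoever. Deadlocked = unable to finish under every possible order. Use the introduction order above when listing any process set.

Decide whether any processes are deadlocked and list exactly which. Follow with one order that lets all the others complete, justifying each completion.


Deadlocked: T7, T8 and T5.
Key observation: nobody on the ring T7 -> T8 -> T7 can start until another member finishes, which never happens; T5 is caught in further circular waits.
The rest can finish in the order T9, T1, T2.
Step-by-step check:
  T9 waits on nothing -> runs at once and releases L18
  T1 waits on nothing -> runs at once and releases L15
  T2 waits on L18 and L15 — all released -> runs and releases L9


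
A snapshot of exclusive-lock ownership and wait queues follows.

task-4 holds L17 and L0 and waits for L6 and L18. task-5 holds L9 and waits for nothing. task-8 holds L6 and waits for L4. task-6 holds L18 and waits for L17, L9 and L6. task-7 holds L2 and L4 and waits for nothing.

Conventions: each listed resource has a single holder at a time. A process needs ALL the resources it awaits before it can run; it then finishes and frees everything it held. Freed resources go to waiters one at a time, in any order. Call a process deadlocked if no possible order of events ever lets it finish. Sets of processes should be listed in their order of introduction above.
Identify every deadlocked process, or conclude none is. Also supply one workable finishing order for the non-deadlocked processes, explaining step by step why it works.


Deadlocked: task-4 and task-6.
Key observation: the loop task-4 -> task-6 -> task-4 blocks itself forever; no other process is dragged down with it.
The rest can finish in the order task-7, task-5, task-8.
Step-by-step check:
  task-7 waits on nothing -> runs at once and releases L2 and L4
  task-5 waits on nothing -> runs at once and releases L9
  task-8 waits on L4 — all released -> runs and releases L6


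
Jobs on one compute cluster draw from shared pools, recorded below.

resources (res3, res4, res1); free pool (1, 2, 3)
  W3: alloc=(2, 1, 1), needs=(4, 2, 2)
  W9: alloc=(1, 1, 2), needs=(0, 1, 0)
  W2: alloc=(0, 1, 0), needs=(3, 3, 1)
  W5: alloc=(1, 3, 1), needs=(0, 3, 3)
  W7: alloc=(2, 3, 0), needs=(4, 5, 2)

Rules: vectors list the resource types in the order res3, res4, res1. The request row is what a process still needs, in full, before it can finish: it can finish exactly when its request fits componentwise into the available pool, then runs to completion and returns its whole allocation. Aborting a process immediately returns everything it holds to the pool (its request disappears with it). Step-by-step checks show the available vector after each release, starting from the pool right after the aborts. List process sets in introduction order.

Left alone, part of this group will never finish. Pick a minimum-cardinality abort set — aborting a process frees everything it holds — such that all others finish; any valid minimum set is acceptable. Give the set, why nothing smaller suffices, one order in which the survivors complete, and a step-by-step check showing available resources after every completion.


Minimum abort set: W7.
Key observation: W3 could never have finished before the abort; with (2, 3, 0) returned by W7, it fits at step 2.
Minimality: the empty abort set fails — the state is deadlocked as it stands.
The survivors complete as W9, W3, W2, W5. Step-by-step check (starting from the post-abort pool):
  pool = (3, 5, 3)
  run W9 (needs (0, 1, 0), free (3, 5, 3)); after release of (1, 1, 2) the pool is (4, 6, 5)
  run W3 (needs (4, 2, 2), free (4, 6, 5)); after release of (2, 1, 1) the pool is (6, 7, 6)
  run W2 (needs (3, 3, 1), free (6, 7, 6)); after release of (0, 1, 0) the pool is (6, 8, 6)
  run W5 (needs (0, 3, 3), free (6, 8, 6)); after release of (1, 3, 1) the pool is (7, 11, 7)


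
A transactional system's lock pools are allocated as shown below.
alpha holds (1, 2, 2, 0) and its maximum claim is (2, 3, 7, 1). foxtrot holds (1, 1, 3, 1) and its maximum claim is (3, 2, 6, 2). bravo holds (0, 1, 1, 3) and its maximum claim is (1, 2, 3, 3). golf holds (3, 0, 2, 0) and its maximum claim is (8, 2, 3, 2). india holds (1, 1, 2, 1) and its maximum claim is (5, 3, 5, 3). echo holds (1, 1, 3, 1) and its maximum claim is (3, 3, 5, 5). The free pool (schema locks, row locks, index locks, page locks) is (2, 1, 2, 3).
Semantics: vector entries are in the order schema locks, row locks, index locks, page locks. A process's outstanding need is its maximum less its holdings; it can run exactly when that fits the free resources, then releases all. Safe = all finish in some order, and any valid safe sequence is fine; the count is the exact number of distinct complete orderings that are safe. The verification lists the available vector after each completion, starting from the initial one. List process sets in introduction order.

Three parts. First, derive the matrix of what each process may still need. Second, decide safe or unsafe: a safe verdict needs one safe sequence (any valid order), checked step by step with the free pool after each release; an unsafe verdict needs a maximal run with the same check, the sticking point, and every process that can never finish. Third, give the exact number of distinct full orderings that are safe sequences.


(1) Remaining need (order schema locks, row locks, index locks, page locks):
  alpha: (1, 1, 5, 1)
  foxtrot: (2, 1, 3, 1)
  bravo: (1, 1, 2, 0)
  golf: (5, 2, 1, 2)
  india: (4, 2, 3, 2)
  echo: (2, 2, 2, 4)
(2) SAFE, for example via the order bravo, echo, alpha, foxtrot, golf, india.
Key observation: the order's first zero-slack moment is bravo ((1, 1, 2, 0) needed, (2, 1, 2, 3) free — a requested resource with nothing to spare).
Step-by-step check:
  pool = (2, 1, 2, 3)
  bravo: need (1, 1, 2, 0) fits (2, 1, 2, 3); releases (0, 1, 1, 3), pool now (2, 2, 3, 6)
  echo: need (2, 2, 2, 4) fits (2, 2, 3, 6); releases (1, 1, 3, 1), pool now (3, 3, 6, 7)
  alpha: need (1, 1, 5, 1) fits (3, 3, 6, 7); releases (1, 2, 2, 0), pool now (4, 5, 8, 7)
  foxtrot: need (2, 1, 3, 1) fits (4, 5, 8, 7); releases (1, 1, 3, 1), pool now (5, 6, 11, 8)
  golf: need (5, 2, 1, 2) fits (5, 6, 11, 8); releases (3, 0, 2, 0), pool now (8, 6, 13, 8)
  india: need (4, 2, 3, 2) fits (8, 6, 13, 8); releases (1, 1, 2, 1), pool now (9, 7, 15, 9)
(3) Precisely 16 of the possible complete orderings are safe sequences.


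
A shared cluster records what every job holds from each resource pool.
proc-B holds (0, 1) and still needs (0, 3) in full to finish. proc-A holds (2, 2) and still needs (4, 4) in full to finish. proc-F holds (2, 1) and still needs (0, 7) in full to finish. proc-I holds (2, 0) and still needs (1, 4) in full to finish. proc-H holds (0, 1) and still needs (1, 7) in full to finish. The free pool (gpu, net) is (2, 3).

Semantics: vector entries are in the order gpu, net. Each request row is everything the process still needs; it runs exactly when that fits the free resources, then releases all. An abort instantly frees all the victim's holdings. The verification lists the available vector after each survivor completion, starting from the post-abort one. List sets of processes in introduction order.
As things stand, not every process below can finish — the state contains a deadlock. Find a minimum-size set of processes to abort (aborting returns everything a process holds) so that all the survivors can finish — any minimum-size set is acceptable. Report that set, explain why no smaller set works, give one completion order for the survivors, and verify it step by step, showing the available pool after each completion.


The answer: abort proc-H.
Key observation: before aborting proc-H, proc-F was permanently blocked — no order could ever run it; afterwards it completes at step 4.
Why nothing smaller works: aborting no one leaves the state deadlocked as given.
Survivors finish in the order: proc-I, proc-B, proc-A, proc-F. Step-by-step check (pool after the aborts first):
  pool = (2, 4)
  proc-I: need (1, 4) fits (2, 4); releases (2, 0), pool now (4, 4)
  proc-B: need (0, 3) fits (4, 4); releases (0, 1), pool now (4, 5)
  proc-A: need (4, 4) fits (4, 5); releases (2, 2), pool now (6, 7)
  proc-F: need (0, 7) fits (6, 7); releases (2, 1), pool now (8, 8)
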